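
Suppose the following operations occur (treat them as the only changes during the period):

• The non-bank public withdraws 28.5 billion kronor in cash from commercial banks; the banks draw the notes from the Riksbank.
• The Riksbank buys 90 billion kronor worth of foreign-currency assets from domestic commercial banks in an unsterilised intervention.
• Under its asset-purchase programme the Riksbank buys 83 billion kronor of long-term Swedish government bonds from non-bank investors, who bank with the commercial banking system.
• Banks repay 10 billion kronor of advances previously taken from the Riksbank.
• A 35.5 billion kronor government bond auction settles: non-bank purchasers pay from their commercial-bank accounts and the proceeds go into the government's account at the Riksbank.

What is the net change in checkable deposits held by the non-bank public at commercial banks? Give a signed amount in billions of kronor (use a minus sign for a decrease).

+19 billion

Currency withdrawal 28.5 billion kronor: non-bank counterparties' bank balances fall → −28.5B.
FX purchase 90 billion kronor: the counterparty is a bank, so public deposits are unchanged → 0.
Asset purchase (from non-banks) 83 billion kronor: non-bank counterparties' bank balances rise → +83B.
Discount-window repayment 10 billion kronor: the counterparty is a bank, so public deposits are unchanged → 0.
Government account inflow 35.5 billion kronor: non-bank counterparties' bank balances fall → −35.5B.
Net: −28.5 + 0 + 83 + 0 − 35.5 = +19 billion.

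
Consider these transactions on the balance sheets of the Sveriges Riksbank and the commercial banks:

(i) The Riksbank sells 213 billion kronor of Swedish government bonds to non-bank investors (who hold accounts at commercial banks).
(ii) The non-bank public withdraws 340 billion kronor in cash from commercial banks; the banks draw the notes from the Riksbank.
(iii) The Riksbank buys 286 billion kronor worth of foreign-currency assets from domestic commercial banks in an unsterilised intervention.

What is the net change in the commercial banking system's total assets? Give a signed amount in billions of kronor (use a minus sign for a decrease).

Asset sale (to non-banks) 213 billion kronor: bank balance sheets shrink → −213B.
Currency withdrawal 340 billion kronor: bank balance sheets shrink → −340B.
FX purchase 286 billion kronor: just an asset swap on bank balance sheets → 0.
Net: −213 − 340 + 0 = -553 billion.

-553 billion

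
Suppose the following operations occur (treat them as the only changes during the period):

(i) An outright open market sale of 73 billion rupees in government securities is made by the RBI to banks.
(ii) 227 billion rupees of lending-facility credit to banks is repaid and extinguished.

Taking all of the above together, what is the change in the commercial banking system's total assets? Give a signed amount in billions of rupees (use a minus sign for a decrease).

-227 billion

OMO sale (to banks) 73 billion rupees: just an asset swap on bank balance sheets → 0.
Discount-window repayment 227 billion rupees: bank balance sheets shrink → −227B.
Net: 0 − 227 = -227 billion.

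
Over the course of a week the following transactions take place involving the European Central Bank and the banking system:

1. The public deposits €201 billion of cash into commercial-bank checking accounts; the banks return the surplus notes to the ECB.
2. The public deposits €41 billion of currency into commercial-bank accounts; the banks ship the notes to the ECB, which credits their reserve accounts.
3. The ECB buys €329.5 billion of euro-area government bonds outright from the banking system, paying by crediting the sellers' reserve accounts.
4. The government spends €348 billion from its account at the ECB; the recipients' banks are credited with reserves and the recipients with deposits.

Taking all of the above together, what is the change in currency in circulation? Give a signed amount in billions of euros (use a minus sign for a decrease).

ECB balance sheet:
  Assets:      Securities +€329.5B
  Liabilities: Bank reserves +€919.5B, Currency in circulation −€242B, Government deposits −€348B
So the change in currency in circulation is -€242 billion.

-€242 billion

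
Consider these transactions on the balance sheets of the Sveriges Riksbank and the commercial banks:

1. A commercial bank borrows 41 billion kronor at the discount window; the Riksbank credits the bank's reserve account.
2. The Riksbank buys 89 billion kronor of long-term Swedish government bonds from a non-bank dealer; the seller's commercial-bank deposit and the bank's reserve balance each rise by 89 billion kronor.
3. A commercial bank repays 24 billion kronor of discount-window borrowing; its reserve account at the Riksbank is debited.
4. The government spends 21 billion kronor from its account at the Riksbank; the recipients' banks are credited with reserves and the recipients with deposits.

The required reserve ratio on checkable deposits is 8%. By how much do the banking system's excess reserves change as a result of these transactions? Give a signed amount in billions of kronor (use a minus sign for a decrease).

Discount-window loan 41 billion kronor: reserves +41B, deposits 0.
Asset purchase (from non-banks) 89 billion kronor: reserves +89B, deposits +89B.
Discount-window repayment 24 billion kronor: reserves −24B, deposits 0.
Government spending 21 billion kronor: reserves +21B, deposits +21B.
Totals: Δreserves = +127B, Δdeposits = +110B.
Δrequired reserves = 8% × +110B = +8.8B.
Δexcess reserves = Δreserves − Δrequired = +127B − (+8.8B) = +118.2 billion.

+118.2 billion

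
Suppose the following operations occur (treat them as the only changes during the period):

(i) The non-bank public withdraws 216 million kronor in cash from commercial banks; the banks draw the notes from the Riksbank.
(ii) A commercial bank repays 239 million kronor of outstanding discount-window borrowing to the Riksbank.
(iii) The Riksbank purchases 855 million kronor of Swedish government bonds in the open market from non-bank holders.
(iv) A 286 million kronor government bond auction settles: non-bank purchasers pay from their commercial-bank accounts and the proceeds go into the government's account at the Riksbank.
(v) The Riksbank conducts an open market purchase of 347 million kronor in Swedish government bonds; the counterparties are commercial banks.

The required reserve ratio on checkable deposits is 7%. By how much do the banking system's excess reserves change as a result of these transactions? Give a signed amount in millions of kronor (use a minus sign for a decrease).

+436.29 million

Currency withdrawal 216 million kronor: reserves −216M, deposits −216M.
Discount-window repayment 239 million kronor: reserves −239M, deposits 0.
Asset purchase (from non-banks) 855 million kronor: reserves +855M, deposits +855M.
Government account inflow 286 million kronor: reserves −286M, deposits −286M.
OMO purchase (from banks) 347 million kronor: reserves +347M, deposits 0.
Totals: Δreserves = +461M, Δdeposits = +353M.
Δrequired reserves = 7% × +353M = +24.71M.
Δexcess reserves = Δreserves − Δrequired = +461M − (+24.71M) = +436.29 million.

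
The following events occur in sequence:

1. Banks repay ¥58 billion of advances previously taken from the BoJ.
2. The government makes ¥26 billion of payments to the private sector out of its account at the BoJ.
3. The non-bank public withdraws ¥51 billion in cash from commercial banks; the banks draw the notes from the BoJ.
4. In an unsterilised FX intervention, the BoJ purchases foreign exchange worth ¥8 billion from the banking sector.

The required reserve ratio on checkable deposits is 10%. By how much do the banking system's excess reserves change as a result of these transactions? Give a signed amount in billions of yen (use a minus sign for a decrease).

Discount-window repayment ¥58 billion: reserves −¥58B, deposits 0.
Government spending ¥26 billion: reserves +¥26B, deposits +¥26B.
Currency withdrawal ¥51 billion: reserves −¥51B, deposits −¥51B.
FX purchase ¥8 billion: reserves +¥8B, deposits 0.
Totals: Δreserves = −¥75B, Δdeposits = −¥25B.
Δrequired reserves = 10% × −¥25B = −¥2.5B.
Δexcess reserves = Δreserves − Δrequired = −¥75B − (−¥2.5B) = -¥72.5 billion.

-¥72.5 billion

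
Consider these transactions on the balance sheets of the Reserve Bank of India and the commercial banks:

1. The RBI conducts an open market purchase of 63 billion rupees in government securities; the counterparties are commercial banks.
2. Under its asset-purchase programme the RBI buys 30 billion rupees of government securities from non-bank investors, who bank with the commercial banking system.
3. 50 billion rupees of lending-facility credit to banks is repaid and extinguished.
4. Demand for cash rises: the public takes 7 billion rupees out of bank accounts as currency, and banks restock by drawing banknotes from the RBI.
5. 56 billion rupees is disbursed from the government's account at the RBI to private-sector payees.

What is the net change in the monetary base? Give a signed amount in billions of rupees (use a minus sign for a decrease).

OMO purchase (from banks) 63 billion rupees: RBI balance sheet expands → +63B.
Asset purchase (from non-banks) 30 billion rupees: RBI balance sheet expands → +30B.
Discount-window repayment 50 billion rupees: RBI balance sheet contracts → −50B.
Currency withdrawal 7 billion rupees: just a shift between currency and reserves — both are base money → 0.
Government spending 56 billion rupees: a non-base liability converts back to reserves → +56B.
Net: 63 + 30 − 50 + 0 + 56 = +99 billion.

+99 billion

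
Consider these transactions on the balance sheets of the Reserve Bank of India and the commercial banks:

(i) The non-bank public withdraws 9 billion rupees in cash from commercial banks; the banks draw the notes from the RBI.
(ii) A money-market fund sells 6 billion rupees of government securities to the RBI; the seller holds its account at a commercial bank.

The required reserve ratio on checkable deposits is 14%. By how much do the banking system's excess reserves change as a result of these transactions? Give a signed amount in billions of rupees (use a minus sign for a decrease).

Currency withdrawal 9 billion rupees: reserves −9B, deposits −9B.
Asset purchase (from non-banks) 6 billion rupees: reserves +6B, deposits +6B.
Totals: Δreserves = −3B, Δdeposits = −3B.
Δrequired reserves = 14% × −3B = −0.42B.
Δexcess reserves = Δreserves − Δrequired = −3B − (−0.42B) = -2.58 billion.

-2.58 billion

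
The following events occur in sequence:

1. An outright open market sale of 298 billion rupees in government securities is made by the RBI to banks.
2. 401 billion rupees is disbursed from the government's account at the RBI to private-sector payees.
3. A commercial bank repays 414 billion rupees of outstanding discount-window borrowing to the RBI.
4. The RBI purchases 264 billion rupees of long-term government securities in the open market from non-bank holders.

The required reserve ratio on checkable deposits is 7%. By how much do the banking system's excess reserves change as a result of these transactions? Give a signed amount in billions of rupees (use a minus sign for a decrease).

-93.55 billion

OMO sale (to banks) 298 billion rupees: reserves −298B, deposits 0.
Government spending 401 billion rupees: reserves +401B, deposits +401B.
Discount-window repayment 414 billion rupees: reserves −414B, deposits 0.
Asset purchase (from non-banks) 264 billion rupees: reserves +264B, deposits +264B.
Totals: Δreserves = −47B, Δdeposits = +665B.
Δrequired reserves = 7% × +665B = +46.55B.
Δexcess reserves = Δreserves − Δrequired = −47B − (+46.55B) = -93.55 billion.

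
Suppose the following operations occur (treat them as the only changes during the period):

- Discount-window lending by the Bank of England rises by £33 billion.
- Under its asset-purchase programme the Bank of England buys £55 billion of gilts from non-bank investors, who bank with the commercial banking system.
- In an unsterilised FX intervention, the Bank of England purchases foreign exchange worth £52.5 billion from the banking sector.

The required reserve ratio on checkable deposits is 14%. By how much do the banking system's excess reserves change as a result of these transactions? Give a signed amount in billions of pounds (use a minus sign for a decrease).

+£132.8 billion

Discount-window loan £33 billion: reserves +£33B, deposits 0.
Asset purchase (from non-banks) £55 billion: reserves +£55B, deposits +£55B.
FX purchase £52.5 billion: reserves +£52.5B, deposits 0.
Totals: Δreserves = +£140.5B, Δdeposits = +£55B.
Δrequired reserves = 14% × +£55B = +£7.7B.
Δexcess reserves = Δreserves − Δrequired = +£140.5B − (+£7.7B) = +£132.8 billion.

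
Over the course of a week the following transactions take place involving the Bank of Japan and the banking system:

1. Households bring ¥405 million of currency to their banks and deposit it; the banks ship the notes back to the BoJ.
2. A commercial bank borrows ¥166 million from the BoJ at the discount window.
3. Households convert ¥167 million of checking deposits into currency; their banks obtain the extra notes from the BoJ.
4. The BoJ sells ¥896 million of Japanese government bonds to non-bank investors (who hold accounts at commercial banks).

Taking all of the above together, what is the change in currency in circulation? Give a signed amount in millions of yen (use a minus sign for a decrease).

-¥238 million

BoJ balance sheet:
  Assets:      Securities −¥896M, Loans to banks +¥166M
  Liabilities: Bank reserves −¥492M, Currency in circulation −¥238M
So the change in currency in circulation is -¥238 million.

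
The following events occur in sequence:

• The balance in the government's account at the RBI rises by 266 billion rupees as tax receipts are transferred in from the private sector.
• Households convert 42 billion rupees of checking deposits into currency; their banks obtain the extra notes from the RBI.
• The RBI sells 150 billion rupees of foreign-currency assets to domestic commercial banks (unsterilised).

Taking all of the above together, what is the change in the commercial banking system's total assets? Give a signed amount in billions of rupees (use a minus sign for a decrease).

Government account inflow 266 billion rupees: bank balance sheets shrink → −266B.
Currency withdrawal 42 billion rupees: bank balance sheets shrink → −42B.
FX sale 150 billion rupees: just an asset swap on bank balance sheets → 0.
Net: −266 − 42 + 0 = -308 billion.

-308 billion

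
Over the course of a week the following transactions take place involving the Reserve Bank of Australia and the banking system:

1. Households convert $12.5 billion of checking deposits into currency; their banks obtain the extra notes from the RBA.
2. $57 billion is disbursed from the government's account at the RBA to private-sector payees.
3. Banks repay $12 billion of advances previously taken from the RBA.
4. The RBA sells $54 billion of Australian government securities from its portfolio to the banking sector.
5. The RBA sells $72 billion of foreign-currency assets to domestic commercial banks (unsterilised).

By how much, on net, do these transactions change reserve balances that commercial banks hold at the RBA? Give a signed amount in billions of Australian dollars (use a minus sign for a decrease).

-$93.5 billion

Currency withdrawal $12.5 billion: banks swap reserves for currency → −$12.5B.
Government spending $57 billion: government payments flow into bank reserve accounts → +$57B.
Discount-window repayment $12 billion: repayment is debited from reserves → −$12B.
OMO sale (to banks) $54 billion: the buying banks pay out of their reserve balances → −$54B.
FX sale $72 billion: the buying banks pay out of their reserve balances → −$72B.
Net: −12.5 + 57 − 12 − 54 − 72 = -$93.5 billion.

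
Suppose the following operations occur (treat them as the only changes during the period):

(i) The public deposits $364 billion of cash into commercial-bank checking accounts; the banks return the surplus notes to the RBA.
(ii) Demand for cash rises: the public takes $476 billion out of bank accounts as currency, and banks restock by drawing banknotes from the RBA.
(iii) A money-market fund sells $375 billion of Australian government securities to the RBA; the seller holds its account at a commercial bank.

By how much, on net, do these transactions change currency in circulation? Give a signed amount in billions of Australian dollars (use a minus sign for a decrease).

+$112 billion

RBA balance sheet:
  Assets:      Securities +$375B
  Liabilities: Bank reserves +$263B, Currency in circulation +$112B
So the change in currency in circulation is +$112 billion.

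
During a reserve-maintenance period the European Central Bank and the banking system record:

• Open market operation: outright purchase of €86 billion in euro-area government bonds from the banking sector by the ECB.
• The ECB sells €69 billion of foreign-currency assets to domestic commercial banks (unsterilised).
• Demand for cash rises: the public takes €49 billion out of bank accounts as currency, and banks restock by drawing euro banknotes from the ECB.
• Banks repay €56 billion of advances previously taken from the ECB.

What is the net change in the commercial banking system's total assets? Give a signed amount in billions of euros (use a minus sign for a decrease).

OMO purchase (from banks) €86 billion: just an asset swap on bank balance sheets → 0.
FX sale €69 billion: just an asset swap on bank balance sheets → 0.
Currency withdrawal €49 billion: bank balance sheets shrink → −€49B.
Discount-window repayment €56 billion: bank balance sheets shrink → −€56B.
Net: 0 + 0 − 49 − 56 = -€105 billion.

-€105 billion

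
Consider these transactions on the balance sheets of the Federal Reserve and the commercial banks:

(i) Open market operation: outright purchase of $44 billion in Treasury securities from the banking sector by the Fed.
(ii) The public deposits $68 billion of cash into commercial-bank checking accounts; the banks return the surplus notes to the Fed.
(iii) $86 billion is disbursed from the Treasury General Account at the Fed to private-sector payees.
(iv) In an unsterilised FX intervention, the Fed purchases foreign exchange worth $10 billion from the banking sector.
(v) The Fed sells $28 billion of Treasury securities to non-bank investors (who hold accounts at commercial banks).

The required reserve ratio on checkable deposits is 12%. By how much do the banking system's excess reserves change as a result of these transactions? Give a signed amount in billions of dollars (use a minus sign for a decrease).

OMO purchase (from banks) $44 billion: reserves +$44B, deposits 0.
Currency deposit $68 billion: reserves +$68B, deposits +$68B.
Government spending $86 billion: reserves +$86B, deposits +$86B.
FX purchase $10 billion: reserves +$10B, deposits 0.
Asset sale (to non-banks) $28 billion: reserves −$28B, deposits −$28B.
Totals: Δreserves = +$180B, Δdeposits = +$126B.
Δrequired reserves = 12% × +$126B = +$15.12B.
Δexcess reserves = Δreserves − Δrequired = +$180B − (+$15.12B) = +$164.88 billion.

+$164.88 billion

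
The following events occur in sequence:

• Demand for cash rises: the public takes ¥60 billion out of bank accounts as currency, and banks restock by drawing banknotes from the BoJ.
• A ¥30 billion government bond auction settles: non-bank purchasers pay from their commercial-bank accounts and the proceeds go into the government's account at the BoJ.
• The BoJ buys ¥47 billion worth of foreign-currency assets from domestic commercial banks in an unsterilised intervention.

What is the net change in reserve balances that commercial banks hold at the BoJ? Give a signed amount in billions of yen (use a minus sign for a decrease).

-¥43 billion

Currency withdrawal ¥60 billion: banks swap reserves for currency → −¥60B.
Government account inflow ¥30 billion: funds move from bank reserves into the government account → −¥30B.
FX purchase ¥47 billion: the BoJ pays by crediting reserve accounts → +¥47B.
Net: −60 − 30 + 47 = -¥43 billion.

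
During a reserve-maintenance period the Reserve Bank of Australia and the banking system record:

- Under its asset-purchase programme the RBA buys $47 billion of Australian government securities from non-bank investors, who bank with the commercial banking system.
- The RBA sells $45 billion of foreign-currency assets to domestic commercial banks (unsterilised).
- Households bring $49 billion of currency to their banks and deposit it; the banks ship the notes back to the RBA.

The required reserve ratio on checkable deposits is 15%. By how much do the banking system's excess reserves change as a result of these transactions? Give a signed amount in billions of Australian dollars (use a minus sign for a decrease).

Asset purchase (from non-banks) $47 billion: reserves +$47B, deposits +$47B.
FX sale $45 billion: reserves −$45B, deposits 0.
Currency deposit $49 billion: reserves +$49B, deposits +$49B.
Totals: Δreserves = +$51B, Δdeposits = +$96B.
Δrequired reserves = 15% × +$96B = +$14.4B.
Δexcess reserves = Δreserves − Δrequired = +$51B − (+$14.4B) = +$36.6 billion.

+$36.6 billion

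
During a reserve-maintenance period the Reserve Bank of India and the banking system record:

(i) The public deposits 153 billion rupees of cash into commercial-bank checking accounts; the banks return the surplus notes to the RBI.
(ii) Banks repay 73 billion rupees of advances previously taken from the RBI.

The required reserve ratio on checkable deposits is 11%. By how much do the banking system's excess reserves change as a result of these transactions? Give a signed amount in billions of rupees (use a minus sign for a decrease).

Currency deposit 153 billion rupees: reserves +153B, deposits +153B.
Discount-window repayment 73 billion rupees: reserves −73B, deposits 0.
Totals: Δreserves = +80B, Δdeposits = +153B.
Δrequired reserves = 11% × +153B = +16.83B.
Δexcess reserves = Δreserves − Δrequired = +80B − (+16.83B) = +63.17 billion.

+63.17 billion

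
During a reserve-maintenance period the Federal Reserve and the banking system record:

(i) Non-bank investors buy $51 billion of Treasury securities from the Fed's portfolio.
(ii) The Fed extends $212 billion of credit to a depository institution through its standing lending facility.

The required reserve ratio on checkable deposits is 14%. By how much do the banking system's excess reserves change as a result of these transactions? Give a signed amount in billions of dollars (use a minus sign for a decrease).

Asset sale (to non-banks) $51 billion: reserves −$51B, deposits −$51B.
Discount-window loan $212 billion: reserves +$212B, deposits 0.
Totals: Δreserves = +$161B, Δdeposits = −$51B.
Δrequired reserves = 14% × −$51B = −$7.14B.
Δexcess reserves = Δreserves − Δrequired = +$161B − (−$7.14B) = +$168.14 billion.

+$168.14 billion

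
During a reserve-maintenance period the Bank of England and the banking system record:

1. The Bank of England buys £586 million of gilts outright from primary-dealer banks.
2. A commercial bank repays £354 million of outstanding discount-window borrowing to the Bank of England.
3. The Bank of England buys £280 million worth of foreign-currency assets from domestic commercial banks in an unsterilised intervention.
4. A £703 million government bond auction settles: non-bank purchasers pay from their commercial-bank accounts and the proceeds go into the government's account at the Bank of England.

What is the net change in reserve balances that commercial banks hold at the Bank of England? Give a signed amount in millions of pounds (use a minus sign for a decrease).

-£191 million

OMO purchase (from banks) £586 million: the Bank of England pays by crediting reserve accounts → +£586M.
Discount-window repayment £354 million: repayment is debited from reserves → −£354M.
FX purchase £280 million: the Bank of England pays by crediting reserve accounts → +£280M.
Government account inflow £703 million: funds move from bank reserves into the government account → −£703M.
Net: 586 − 354 + 280 − 703 = -£191 million.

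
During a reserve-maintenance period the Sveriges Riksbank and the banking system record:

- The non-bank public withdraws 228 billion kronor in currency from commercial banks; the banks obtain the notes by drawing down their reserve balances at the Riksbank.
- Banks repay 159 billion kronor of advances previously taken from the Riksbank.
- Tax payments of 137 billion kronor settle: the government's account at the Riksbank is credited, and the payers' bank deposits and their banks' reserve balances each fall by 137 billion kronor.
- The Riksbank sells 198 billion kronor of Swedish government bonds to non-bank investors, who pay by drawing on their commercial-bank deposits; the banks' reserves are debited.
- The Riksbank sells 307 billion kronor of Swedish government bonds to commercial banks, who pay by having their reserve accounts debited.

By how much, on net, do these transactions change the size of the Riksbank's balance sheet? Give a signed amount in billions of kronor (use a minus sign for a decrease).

Riksbank balance sheet:
  Assets:      Securities −505B, Loans to banks −159B
  Liabilities: Bank reserves −1029B, Currency in circulation +228B, Government deposits +137B
Commercial banking system:
  Assets:      Reserves at CB −1029B, Securities +307B
  Liabilities: Checkable deposits −563B, Borrowings from CB −159B
Change in total Riksbank assets = -664 billion.

-664 billion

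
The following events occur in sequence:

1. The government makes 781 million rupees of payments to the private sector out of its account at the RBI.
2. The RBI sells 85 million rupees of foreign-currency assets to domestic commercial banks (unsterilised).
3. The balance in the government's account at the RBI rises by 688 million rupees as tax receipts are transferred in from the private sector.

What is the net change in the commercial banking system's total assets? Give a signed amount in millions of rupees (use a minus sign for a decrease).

+93 million

RBI balance sheet:
  Assets:      Foreign assets −85M
  Liabilities: Bank reserves +8M, Government deposits −93M
Commercial banking system:
  Assets:      Reserves at CB +8M, Foreign assets +85M
  Liabilities: Checkable deposits +93M
Change in total bank assets = +93 million.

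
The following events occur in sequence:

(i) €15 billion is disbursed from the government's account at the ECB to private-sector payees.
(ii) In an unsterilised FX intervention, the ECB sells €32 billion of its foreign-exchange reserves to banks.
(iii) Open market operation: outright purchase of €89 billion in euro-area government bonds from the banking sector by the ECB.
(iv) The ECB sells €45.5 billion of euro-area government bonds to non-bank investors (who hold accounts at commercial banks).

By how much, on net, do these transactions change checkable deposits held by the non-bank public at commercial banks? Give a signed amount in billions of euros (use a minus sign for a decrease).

-€30.5 billion

Government spending €15 billion: non-bank counterparties' bank balances rise → +€15B.
FX sale €32 billion: the counterparty is a bank, so public deposits are unchanged → 0.
OMO purchase (from banks) €89 billion: the counterparty is a bank, so public deposits are unchanged → 0.
Asset sale (to non-banks) €45.5 billion: non-bank counterparties' bank balances fall → −€45.5B.
Net: 15 + 0 + 0 − 45.5 = -€30.5 billion.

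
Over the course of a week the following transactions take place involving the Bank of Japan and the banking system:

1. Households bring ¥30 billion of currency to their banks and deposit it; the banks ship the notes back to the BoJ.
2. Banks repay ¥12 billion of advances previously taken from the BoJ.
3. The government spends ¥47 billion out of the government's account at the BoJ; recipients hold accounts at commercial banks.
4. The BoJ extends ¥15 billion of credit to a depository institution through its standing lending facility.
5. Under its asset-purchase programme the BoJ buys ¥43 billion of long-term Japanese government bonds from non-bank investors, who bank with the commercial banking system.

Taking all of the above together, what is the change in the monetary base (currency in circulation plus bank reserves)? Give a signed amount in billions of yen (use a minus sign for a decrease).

Currency deposit ¥30 billion: just a shift between currency and reserves — both are base money → 0.
Discount-window repayment ¥12 billion: BoJ balance sheet contracts → −¥12B.
Government spending ¥47 billion: a non-base liability converts back to reserves → +¥47B.
Discount-window loan ¥15 billion: BoJ balance sheet expands → +¥15B.
Asset purchase (from non-banks) ¥43 billion: BoJ balance sheet expands → +¥43B.
Net: 0 − 12 + 47 + 15 + 43 = +¥93 billion.

+¥93 billion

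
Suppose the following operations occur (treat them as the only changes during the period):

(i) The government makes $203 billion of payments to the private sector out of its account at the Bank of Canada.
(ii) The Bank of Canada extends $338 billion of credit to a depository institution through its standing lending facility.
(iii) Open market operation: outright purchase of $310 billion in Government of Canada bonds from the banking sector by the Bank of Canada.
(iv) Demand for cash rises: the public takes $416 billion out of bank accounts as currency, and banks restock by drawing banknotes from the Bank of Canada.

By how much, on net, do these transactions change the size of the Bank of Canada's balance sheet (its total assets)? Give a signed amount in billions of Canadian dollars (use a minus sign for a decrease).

Bank of Canada balance sheet:
  Assets:      Securities +$310B, Loans to banks +$338B
  Liabilities: Bank reserves +$435B, Currency in circulation +$416B, Government deposits −$203B
Commercial banking system:
  Assets:      Reserves at CB +$435B, Securities −$310B
  Liabilities: Checkable deposits −$213B, Borrowings from CB +$338B
Change in total Bank of Canada assets = +$648 billion.

+$648 billion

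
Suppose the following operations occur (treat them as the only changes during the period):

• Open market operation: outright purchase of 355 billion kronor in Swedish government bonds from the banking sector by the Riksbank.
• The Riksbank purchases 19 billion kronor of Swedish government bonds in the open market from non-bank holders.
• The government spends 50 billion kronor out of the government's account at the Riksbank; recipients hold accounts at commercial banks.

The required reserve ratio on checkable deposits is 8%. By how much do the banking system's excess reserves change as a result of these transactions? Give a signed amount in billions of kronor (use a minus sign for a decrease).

+418.48 billion

OMO purchase (from banks) 355 billion kronor: reserves +355B, deposits 0.
Asset purchase (from non-banks) 19 billion kronor: reserves +19B, deposits +19B.
Government spending 50 billion kronor: reserves +50B, deposits +50B.
Totals: Δreserves = +424B, Δdeposits = +69B.
Δrequired reserves = 8% × +69B = +5.52B.
Δexcess reserves = Δreserves − Δrequired = +424B − (+5.52B) = +418.48 billion.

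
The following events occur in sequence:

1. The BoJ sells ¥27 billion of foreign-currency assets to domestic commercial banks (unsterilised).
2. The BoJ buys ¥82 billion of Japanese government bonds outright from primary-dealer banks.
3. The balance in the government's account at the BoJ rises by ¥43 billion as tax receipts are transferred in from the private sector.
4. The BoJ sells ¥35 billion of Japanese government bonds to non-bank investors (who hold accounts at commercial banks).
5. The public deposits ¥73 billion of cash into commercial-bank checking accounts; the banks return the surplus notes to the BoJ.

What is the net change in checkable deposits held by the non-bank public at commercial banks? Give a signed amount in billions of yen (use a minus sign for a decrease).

BoJ balance sheet:
  Assets:      Securities +¥47B, Foreign assets −¥27B
  Liabilities: Bank reserves +¥50B, Currency in circulation −¥73B, Government deposits +¥43B
Commercial banking system:
  Assets:      Reserves at CB +¥50B, Securities −¥82B, Foreign assets +¥27B
  Liabilities: Checkable deposits −¥5B
So the change in checkable deposits held by the non-bank public at commercial banks is -¥5 billion.

-¥5 billion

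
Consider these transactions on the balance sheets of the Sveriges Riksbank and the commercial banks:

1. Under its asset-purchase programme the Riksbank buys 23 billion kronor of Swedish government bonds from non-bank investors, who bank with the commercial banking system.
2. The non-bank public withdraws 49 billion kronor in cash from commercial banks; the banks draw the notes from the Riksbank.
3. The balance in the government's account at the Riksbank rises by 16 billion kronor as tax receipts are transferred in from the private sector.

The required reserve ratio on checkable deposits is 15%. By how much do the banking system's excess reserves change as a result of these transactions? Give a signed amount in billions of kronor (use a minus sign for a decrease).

-35.7 billion

Asset purchase (from non-banks) 23 billion kronor: reserves +23B, deposits +23B.
Currency withdrawal 49 billion kronor: reserves −49B, deposits −49B.
Government account inflow 16 billion kronor: reserves −16B, deposits −16B.
Totals: Δreserves = −42B, Δdeposits = −42B.
Δrequired reserves = 15% × −42B = −6.3B.
Δexcess reserves = Δreserves − Δrequired = −42B − (−6.3B) = -35.7 billion.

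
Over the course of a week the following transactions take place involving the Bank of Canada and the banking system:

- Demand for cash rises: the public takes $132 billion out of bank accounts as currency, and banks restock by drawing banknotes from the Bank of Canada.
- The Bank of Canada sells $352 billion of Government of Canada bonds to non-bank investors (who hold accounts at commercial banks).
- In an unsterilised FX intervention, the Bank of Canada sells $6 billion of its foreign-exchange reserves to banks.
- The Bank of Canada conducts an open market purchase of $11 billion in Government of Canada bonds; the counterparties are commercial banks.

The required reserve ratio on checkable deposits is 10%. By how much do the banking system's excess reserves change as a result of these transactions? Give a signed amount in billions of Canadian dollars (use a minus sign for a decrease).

Currency withdrawal $132 billion: reserves −$132B, deposits −$132B.
Asset sale (to non-banks) $352 billion: reserves −$352B, deposits −$352B.
FX sale $6 billion: reserves −$6B, deposits 0.
OMO purchase (from banks) $11 billion: reserves +$11B, deposits 0.
Totals: Δreserves = −$479B, Δdeposits = −$484B.
Δrequired reserves = 10% × −$484B = −$48.4B.
Δexcess reserves = Δreserves − Δrequired = −$479B − (−$48.4B) = -$430.6 billion.

-$430.6 billion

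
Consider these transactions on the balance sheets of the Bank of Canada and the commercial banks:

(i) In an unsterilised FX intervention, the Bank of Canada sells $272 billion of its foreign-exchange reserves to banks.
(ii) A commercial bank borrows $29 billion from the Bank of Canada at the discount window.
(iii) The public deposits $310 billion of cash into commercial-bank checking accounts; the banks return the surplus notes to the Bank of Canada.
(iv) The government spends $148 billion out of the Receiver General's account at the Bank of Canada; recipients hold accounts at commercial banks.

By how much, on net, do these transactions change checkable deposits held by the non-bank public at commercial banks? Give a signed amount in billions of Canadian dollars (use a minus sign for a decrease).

+$458 billion

FX sale $272 billion: the counterparty is a bank, so public deposits are unchanged → 0.
Discount-window loan $29 billion: the counterparty is a bank, so public deposits are unchanged → 0.
Currency deposit $310 billion: non-bank counterparties' bank balances rise → +$310B.
Government spending $148 billion: non-bank counterparties' bank balances rise → +$148B.
Net: 0 + 0 + 310 + 148 = +$458 billion.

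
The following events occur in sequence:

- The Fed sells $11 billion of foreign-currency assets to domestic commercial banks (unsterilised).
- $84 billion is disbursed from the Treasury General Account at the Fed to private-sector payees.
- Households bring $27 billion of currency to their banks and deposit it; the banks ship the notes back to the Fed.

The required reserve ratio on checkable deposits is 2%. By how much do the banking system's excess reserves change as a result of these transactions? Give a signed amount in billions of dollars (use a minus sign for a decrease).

FX sale $11 billion: reserves −$11B, deposits 0.
Government spending $84 billion: reserves +$84B, deposits +$84B.
Currency deposit $27 billion: reserves +$27B, deposits +$27B.
Totals: Δreserves = +$100B, Δdeposits = +$111B.
Δrequired reserves = 2% × +$111B = +$2.22B.
Δexcess reserves = Δreserves − Δrequired = +$100B − (+$2.22B) = +$97.78 billion.

+$97.78 billion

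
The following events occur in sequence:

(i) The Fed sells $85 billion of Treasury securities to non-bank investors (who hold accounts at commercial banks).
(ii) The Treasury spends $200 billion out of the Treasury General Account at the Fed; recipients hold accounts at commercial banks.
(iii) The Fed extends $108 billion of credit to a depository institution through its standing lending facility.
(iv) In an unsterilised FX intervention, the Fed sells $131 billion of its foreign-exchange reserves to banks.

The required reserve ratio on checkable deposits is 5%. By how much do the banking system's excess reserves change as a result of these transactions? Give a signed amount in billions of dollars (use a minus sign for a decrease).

+$86.25 billion

Asset sale (to non-banks) $85 billion: reserves −$85B, deposits −$85B.
Government spending $200 billion: reserves +$200B, deposits +$200B.
Discount-window loan $108 billion: reserves +$108B, deposits 0.
FX sale $131 billion: reserves −$131B, deposits 0.
Totals: Δreserves = +$92B, Δdeposits = +$115B.
Δrequired reserves = 5% × +$115B = +$5.75B.
Δexcess reserves = Δreserves − Δrequired = +$92B − (+$5.75B) = +$86.25 billion.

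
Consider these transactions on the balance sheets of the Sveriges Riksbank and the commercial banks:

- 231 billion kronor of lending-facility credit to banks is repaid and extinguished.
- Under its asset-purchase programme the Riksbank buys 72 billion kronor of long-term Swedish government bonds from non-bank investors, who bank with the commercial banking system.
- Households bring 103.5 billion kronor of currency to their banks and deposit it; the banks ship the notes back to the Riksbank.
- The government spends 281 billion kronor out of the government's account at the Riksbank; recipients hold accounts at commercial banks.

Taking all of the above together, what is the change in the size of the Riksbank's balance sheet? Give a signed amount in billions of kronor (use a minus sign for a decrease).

-159 billion

Riksbank balance sheet:
  Assets:      Securities +72B, Loans to banks −231B
  Liabilities: Bank reserves +225.5B, Currency in circulation −103.5B, Government deposits −281B
Commercial banking system:
  Assets:      Reserves at CB +225.5B
  Liabilities: Checkable deposits +456.5B, Borrowings from CB −231B
Change in total Riksbank assets = -159 billion.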